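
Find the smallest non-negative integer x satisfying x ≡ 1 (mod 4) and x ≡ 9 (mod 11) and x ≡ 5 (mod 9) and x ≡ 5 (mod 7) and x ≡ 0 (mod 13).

From x ≡ 1 (mod 4) write x = 1 + 4t. Substituting into x ≡ 9 (mod 11) gives 4t ≡ 8 (mod 11), and since 4⁻¹ ≡ 3 (mod 11), t ≡ 2. Hence x ≡ 1 + 4·2 = 9 (mod 44).
From x ≡ 9 (mod 44) write x = 9 + 44t. Substituting into x ≡ 5 (mod 9) gives 44t ≡ 5 (mod 9), and since 8⁻¹ ≡ 8 (mod 9), t ≡ 4. Hence x ≡ 9 + 44·4 = 185 (mod 396).
From x ≡ 185 (mod 396) write x = 185 + 396t. Substituting into x ≡ 5 (mod 7) gives 396t ≡ 2 (mod 7), and since 4⁻¹ ≡ 2 (mod 7), t ≡ 4. Hence x ≡ 185 + 396·4 = 1769 (mod 2772).
From x ≡ 1769 (mod 2772) write x = 1769 + 2772t. Substituting into x ≡ 0 (mod 13) gives 2772t ≡ 12 (mod 13), and since 3⁻¹ ≡ 9 (mod 13), t ≡ 4. Hence x ≡ 1769 + 2772·4 = 12857 (mod 36036).

12857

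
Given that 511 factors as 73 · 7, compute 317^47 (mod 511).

158

Mod 73: 317 ≡ 25; 25^47 ≡ 12 (mod 73).
Mod 7: 317 ≡ 2; by Fermat, exponent reduces to 47 mod 6 = 5; 2^5 ≡ 4 (mod 7).
Combine by CRT: x ≡ 12 (mod 73), x ≡ 4 (mod 7) ⇒ x ≡ 158 (mod 511).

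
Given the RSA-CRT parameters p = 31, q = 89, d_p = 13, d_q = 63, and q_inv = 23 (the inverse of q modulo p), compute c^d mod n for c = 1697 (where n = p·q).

m₁ = c^(d_p) mod p: c ≡ 23 (mod 31), and 23^13 mod 31 = 15.
m₂ = c^(d_q) mod q: c ≡ 6 (mod 89), and 6^63 mod 89 = 60.
h = q_inv·(m₁ − m₂) mod p = 23·(15 − 60) mod 31 = 19.
m = m₂ + h·q = 60 + 19·89 = 1751.

1751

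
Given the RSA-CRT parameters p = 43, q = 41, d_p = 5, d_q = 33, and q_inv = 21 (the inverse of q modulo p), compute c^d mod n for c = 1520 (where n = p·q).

m₁ = c^(d_p) mod p: c ≡ 15 (mod 43), and 15^5 mod 43 = 38.
m₂ = c^(d_q) mod q: c ≡ 3 (mod 41), and 3^33 mod 41 = 3.
h = q_inv·(m₁ − m₂) mod p = 21·(38 − 3) mod 43 = 4.
m = m₂ + h·q = 3 + 4·41 = 167.

167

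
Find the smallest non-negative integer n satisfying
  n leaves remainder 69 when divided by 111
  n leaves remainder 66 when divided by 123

3510

Combine the congruences pairwise.
gcd(111, 123) = 3 and 3 | (66 − 69), so the pair is consistent; merging gives n ≡ 3510 (mod 4551), where 4551 = lcm(111, 123).
The solution is unique modulo lcm(111, 123) = 4551.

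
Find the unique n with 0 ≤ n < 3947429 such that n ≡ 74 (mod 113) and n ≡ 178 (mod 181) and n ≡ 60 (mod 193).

1440033

Combine the congruences pairwise.
From n ≡ 74 (mod 113) write n = 74 + 113t. Substituting into n ≡ 178 (mod 181) gives 113t ≡ 104 (mod 181), and since 113⁻¹ ≡ 173 (mod 181), t ≡ 73. Hence n ≡ 74 + 113·73 = 8323 (mod 20453).
From n ≡ 8323 (mod 20453) write n = 8323 + 20453t. Substituting into n ≡ 60 (mod 193) gives 20453t ≡ 36 (mod 193), and since 188⁻¹ ≡ 77 (mod 193), t ≡ 70. Hence n ≡ 8323 + 20453·70 = 1440033 (mod 3947429).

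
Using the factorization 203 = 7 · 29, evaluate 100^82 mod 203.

Mod 7: 100 ≡ 2; by Fermat, exponent reduces to 82 mod 6 = 4; 2^4 ≡ 2 (mod 7).
Mod 29: 100 ≡ 13; by Fermat, exponent reduces to 82 mod 28 = 26; 13^26 ≡ 23 (mod 29).
Combine by CRT: x ≡ 2 (mod 7), x ≡ 23 (mod 29) ⇒ x ≡ 23 (mod 203).

23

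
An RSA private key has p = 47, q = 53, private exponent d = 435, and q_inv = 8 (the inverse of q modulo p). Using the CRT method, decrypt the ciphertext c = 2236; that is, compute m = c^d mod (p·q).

49

d_p = d mod (p−1) = 435 mod 46 = 21; d_q = d mod (q−1) = 19.
m₁ = c^(d_p) mod p: c ≡ 27 (mod 47), and 27^21 mod 47 = 2.
m₂ = c^(d_q) mod q: c ≡ 10 (mod 53), and 10^19 mod 53 = 49.
h = q_inv·(m₁ − m₂) mod p = 8·(2 − 49) mod 47 = 0.
m = m₂ + h·q = 49 + 0·53 = 49.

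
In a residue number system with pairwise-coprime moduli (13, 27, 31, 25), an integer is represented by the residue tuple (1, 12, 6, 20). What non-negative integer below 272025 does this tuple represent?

From x ≡ 1 (mod 13) write x = 1 + 13t. Substituting into x ≡ 12 (mod 27) gives 13t ≡ 11 (mod 27), and since 13⁻¹ ≡ 25 (mod 27), t ≡ 5. Hence x ≡ 1 + 13·5 = 66 (mod 351).
From x ≡ 66 (mod 351) write x = 66 + 351t. Substituting into x ≡ 6 (mod 31) gives 351t ≡ 2 (mod 31), and since 10⁻¹ ≡ 28 (mod 31), t ≡ 25. Hence x ≡ 66 + 351·25 = 8841 (mod 10881).
From x ≡ 8841 (mod 10881) write x = 8841 + 10881t. Substituting into x ≡ 20 (mod 25) gives 10881t ≡ 4 (mod 25), and since 6⁻¹ ≡ 21 (mod 25), t ≡ 9. Hence x ≡ 8841 + 10881·9 = 106770 (mod 272025).

106770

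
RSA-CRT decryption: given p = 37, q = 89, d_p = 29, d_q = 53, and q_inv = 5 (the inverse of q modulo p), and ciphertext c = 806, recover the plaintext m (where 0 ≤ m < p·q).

643

m₁ = c^(d_p) mod p: c ≡ 29 (mod 37), and 29^29 mod 37 = 14.
m₂ = c^(d_q) mod q: c ≡ 5 (mod 89), and 5^53 mod 89 = 20.
h = q_inv·(m₁ − m₂) mod p = 5·(14 − 20) mod 37 = 7.
m = m₂ + h·q = 20 + 7·89 = 643.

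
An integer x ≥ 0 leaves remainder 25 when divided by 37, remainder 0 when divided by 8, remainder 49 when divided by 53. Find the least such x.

Combine the congruences pairwise.
From x ≡ 25 (mod 37) write x = 25 + 37t. Substituting into x ≡ 0 (mod 8) gives 37t ≡ 7 (mod 8), and since 5⁻¹ ≡ 5 (mod 8), t ≡ 3. Hence x ≡ 25 + 37·3 = 136 (mod 296).
From x ≡ 136 (mod 296) write x = 136 + 296t. Substituting into x ≡ 49 (mod 53) gives 296t ≡ 19 (mod 53), and since 31⁻¹ ≡ 12 (mod 53), t ≡ 16. Hence x ≡ 136 + 296·16 = 4872 (mod 15688).

4872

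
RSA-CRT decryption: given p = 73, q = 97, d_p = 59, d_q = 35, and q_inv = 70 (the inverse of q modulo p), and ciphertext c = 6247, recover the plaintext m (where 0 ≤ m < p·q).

m₁ = c^(d_p) mod p: c ≡ 42 (mod 73), and 42^59 mod 73 = 68.
m₂ = c^(d_q) mod q: c ≡ 39 (mod 97), and 39^35 mod 97 = 68.
h = q_inv·(m₁ − m₂) mod p = 70·(68 − 68) mod 73 = 0.
m = m₂ + h·q = 68 + 0·97 = 68.

68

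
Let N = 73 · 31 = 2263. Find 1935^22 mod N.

Mod 73: 1935 ≡ 37; 37^22 ≡ 32 (mod 73).
Mod 31: 1935 ≡ 13; 13^22 ≡ 9 (mod 31).
Combine by CRT: x ≡ 32 (mod 73), x ≡ 9 (mod 31) ⇒ x ≡ 908 (mod 2263).

908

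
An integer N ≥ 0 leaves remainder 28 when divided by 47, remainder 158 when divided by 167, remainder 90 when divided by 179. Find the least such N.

140605

The moduli are pairwise coprime; M = 47·167·179 = 1404971.
M/47 = 29893; 29893 ≡ 1 (mod 47), inverse 1.
M/167 = 8413; 8413 ≡ 63 (mod 167); 63·114 ≡ 1, so inverse 114.
M/179 = 7849; 7849 ≡ 152 (mod 179); 152·53 ≡ 1, so inverse 53.
N ≡ 28·29893·1 + 158·8413·114 + 90·7849·53 = 189811690.
189811690 mod 1404971 = 140605.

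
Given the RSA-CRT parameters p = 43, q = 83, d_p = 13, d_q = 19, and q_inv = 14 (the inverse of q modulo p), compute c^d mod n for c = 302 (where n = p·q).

m₁ = c^(d_p) mod p: c ≡ 1 (mod 43), and 1^13 mod 43 = 1.
m₂ = c^(d_q) mod q: c ≡ 53 (mod 83), and 53^19 mod 83 = 50.
h = q_inv·(m₁ − m₂) mod p = 14·(1 − 50) mod 43 = 2.
m = m₂ + h·q = 50 + 2·83 = 216.

216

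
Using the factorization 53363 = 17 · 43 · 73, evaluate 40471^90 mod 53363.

Mod 17: 40471 ≡ 11; by Fermat, exponent reduces to 90 mod 16 = 10; 11^10 ≡ 15 (mod 17).
Mod 43: 40471 ≡ 8; by Fermat, exponent reduces to 90 mod 42 = 6; 8^6 ≡ 16 (mod 43).
Mod 73: 40471 ≡ 29; by Fermat, exponent reduces to 90 mod 72 = 18; 29^18 ≡ 46 (mod 73).
Combine by CRT: x ≡ 15 (mod 17), x ≡ 16 (mod 43), x ≡ 46 (mod 73) ⇒ x ≡ 31363 (mod 53363).

31363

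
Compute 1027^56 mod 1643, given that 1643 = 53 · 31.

841

Mod 53: 1027 ≡ 20; by Fermat, exponent reduces to 56 mod 52 = 4; 20^4 ≡ 46 (mod 53).
Mod 31: 1027 ≡ 4; by Fermat, exponent reduces to 56 mod 30 = 26; 4^26 ≡ 4 (mod 31).
Combine by CRT: x ≡ 46 (mod 53), x ≡ 4 (mod 31) ⇒ x ≡ 841 (mod 1643).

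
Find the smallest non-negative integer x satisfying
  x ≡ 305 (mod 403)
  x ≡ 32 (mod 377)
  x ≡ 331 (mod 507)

200596

Combine the congruences pairwise.
gcd(403, 377) = 13 and 13 | (32 − 305), so the pair is consistent; merging gives x ≡ 1917 (mod 11687), where 11687 = lcm(403, 377).
gcd(11687, 507) = 13 and 13 | (331 − 1917), so the pair is consistent; merging gives x ≡ 200596 (mod 455793), where 455793 = lcm(11687, 507).
The solution is unique modulo lcm(403, 377, 507) = 455793.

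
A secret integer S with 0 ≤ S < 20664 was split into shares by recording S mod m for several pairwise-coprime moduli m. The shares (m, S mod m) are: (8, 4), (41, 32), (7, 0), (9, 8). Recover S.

Combine the congruences pairwise.
From S ≡ 4 (mod 8) write S = 4 + 8t. Substituting into S ≡ 32 (mod 41) gives 8t ≡ 28 (mod 41), and since 8⁻¹ ≡ 36 (mod 41), t ≡ 24. Hence S ≡ 4 + 8·24 = 196 (mod 328).
From S ≡ 196 (mod 328) write S = 196 + 328t. Substituting into S ≡ 0 (mod 7) gives 328t ≡ 0 (mod 7), and since 6⁻¹ ≡ 6 (mod 7), t ≡ 0. Hence S ≡ 196 + 328·0 = 196 (mod 2296).
From S ≡ 196 (mod 2296) write S = 196 + 2296t. Substituting into S ≡ 8 (mod 9) gives 2296t ≡ 1 (mod 9), and since 1⁻¹ ≡ 1 (mod 9), t ≡ 1. Hence S ≡ 196 + 2296·1 = 2492 (mod 20664).

2492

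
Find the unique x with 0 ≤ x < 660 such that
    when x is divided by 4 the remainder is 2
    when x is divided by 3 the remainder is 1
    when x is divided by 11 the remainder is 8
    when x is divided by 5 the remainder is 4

514

From x ≡ 2 (mod 4) write x = 2 + 4t. Substituting into x ≡ 1 (mod 3) gives 4t ≡ 2 (mod 3), and since 1⁻¹ ≡ 1 (mod 3), t ≡ 2. Hence x ≡ 2 + 4·2 = 10 (mod 12).
From x ≡ 10 (mod 12) write x = 10 + 12t. Substituting into x ≡ 8 (mod 11) gives 12t ≡ 9 (mod 11), and since 1⁻¹ ≡ 1 (mod 11), t ≡ 9. Hence x ≡ 10 + 12·9 = 118 (mod 132).
From x ≡ 118 (mod 132) write x = 118 + 132t. Substituting into x ≡ 4 (mod 5) gives 132t ≡ 1 (mod 5), and since 2⁻¹ ≡ 3 (mod 5), t ≡ 3. Hence x ≡ 118 + 132·3 = 514 (mod 660).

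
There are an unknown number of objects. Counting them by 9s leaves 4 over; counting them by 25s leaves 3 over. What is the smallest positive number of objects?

103

Combine the congruences pairwise.
From N ≡ 4 (mod 9) write N = 4 + 9t. Substituting into N ≡ 3 (mod 25) gives 9t ≡ 24 (mod 25), and since 9⁻¹ ≡ 14 (mod 25), t ≡ 11. Hence N ≡ 4 + 9·11 = 103 (mod 225).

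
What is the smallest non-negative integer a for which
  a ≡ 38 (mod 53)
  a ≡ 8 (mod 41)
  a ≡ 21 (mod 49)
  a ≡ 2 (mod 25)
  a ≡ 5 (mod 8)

The moduli are pairwise coprime; N = 53·41·49·25·8 = 21295400.
N/53 = 401800; 401800 ≡ 7 (mod 53); 7·38 ≡ 1, so inverse 38.
N/41 = 519400; 519400 ≡ 12 (mod 41); 12·24 ≡ 1, so inverse 24.
N/49 = 434600; 434600 ≡ 19 (mod 49); 19·31 ≡ 1, so inverse 31.
N/25 = 851816; 851816 ≡ 16 (mod 25); 16·11 ≡ 1, so inverse 11.
N/8 = 2661925; 2661925 ≡ 5 (mod 8); 5·5 ≡ 1, so inverse 5.
a ≡ 38·401800·38 + 8·519400·24 + 21·434600·31 + 2·851816·11 + 5·2661925·5 = 1048136677.
1048136677 mod 21295400 = 4662077.

4662077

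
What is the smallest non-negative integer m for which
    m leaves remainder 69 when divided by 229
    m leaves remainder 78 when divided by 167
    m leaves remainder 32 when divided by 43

From m ≡ 69 (mod 229) write m = 69 + 229t. Substituting into m ≡ 78 (mod 167) gives 229t ≡ 9 (mod 167), and since 62⁻¹ ≡ 132 (mod 167), t ≡ 19. Hence m ≡ 69 + 229·19 = 4420 (mod 38243).
From m ≡ 4420 (mod 38243) write m = 4420 + 38243t. Substituting into m ≡ 32 (mod 43) gives 38243t ≡ 41 (mod 43), and since 16⁻¹ ≡ 35 (mod 43), t ≡ 16. Hence m ≡ 4420 + 38243·16 = 616308 (mod 1644449).

616308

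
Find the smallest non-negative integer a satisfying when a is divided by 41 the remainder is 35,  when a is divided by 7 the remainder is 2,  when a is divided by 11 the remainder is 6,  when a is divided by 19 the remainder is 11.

24635

The moduli are pairwise coprime; N = 41·7·11·19 = 59983.
N/41 = 1463; 1463 ≡ 28 (mod 41); 28·22 ≡ 1, so inverse 22.
N/7 = 8569; 8569 ≡ 1 (mod 7), inverse 1.
N/11 = 5453; 5453 ≡ 8 (mod 11); 8·7 ≡ 1, so inverse 7.
N/19 = 3157; 3157 ≡ 3 (mod 19); 3·13 ≡ 1, so inverse 13.
a ≡ 35·1463·22 + 2·8569·1 + 6·5453·7 + 11·3157·13 = 1824125.
1824125 mod 59983 = 24635.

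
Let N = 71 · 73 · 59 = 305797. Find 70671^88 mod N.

Mod 71: 70671 ≡ 26; by Fermat, exponent reduces to 88 mod 70 = 18; 26^18 ≡ 20 (mod 71).
Mod 73: 70671 ≡ 7; by Fermat, exponent reduces to 88 mod 72 = 16; 7^16 ≡ 8 (mod 73).
Mod 59: 70671 ≡ 48; by Fermat, exponent reduces to 88 mod 58 = 30; 48^30 ≡ 48 (mod 59).
Combine by CRT: x ≡ 20 (mod 71), x ≡ 8 (mod 73), x ≡ 48 (mod 59) ⇒ x ≡ 93740 (mod 305797).

93740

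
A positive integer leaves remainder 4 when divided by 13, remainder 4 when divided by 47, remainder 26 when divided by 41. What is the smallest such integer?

From a ≡ 4 (mod 13) write a = 4 + 13t. Substituting into a ≡ 4 (mod 47) gives 13t ≡ 0 (mod 47), and since 13⁻¹ ≡ 29 (mod 47), t ≡ 0. Hence a ≡ 4 + 13·0 = 4 (mod 611).
From a ≡ 4 (mod 611) write a = 4 + 611t. Substituting into a ≡ 26 (mod 41) gives 611t ≡ 22 (mod 41), and since 37⁻¹ ≡ 10 (mod 41), t ≡ 15. Hence a ≡ 4 + 611·15 = 9169 (mod 25051).

9169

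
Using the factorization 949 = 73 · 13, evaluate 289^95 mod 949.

243

Mod 73: 289 ≡ 70; by Fermat, exponent reduces to 95 mod 72 = 23; 70^23 ≡ 24 (mod 73).
Mod 13: 289 ≡ 3; by Fermat, exponent reduces to 95 mod 12 = 11; 3^11 ≡ 9 (mod 13).
Combine by CRT: x ≡ 24 (mod 73), x ≡ 9 (mod 13) ⇒ x ≡ 243 (mod 949).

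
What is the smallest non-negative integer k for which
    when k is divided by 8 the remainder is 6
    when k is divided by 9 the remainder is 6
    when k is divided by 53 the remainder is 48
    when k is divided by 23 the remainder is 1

38526

From k ≡ 6 (mod 8) write k = 6 + 8t. Substituting into k ≡ 6 (mod 9) gives 8t ≡ 0 (mod 9), and since 8⁻¹ ≡ 8 (mod 9), t ≡ 0. Hence k ≡ 6 + 8·0 = 6 (mod 72).
From k ≡ 6 (mod 72) write k = 6 + 72t. Substituting into k ≡ 48 (mod 53) gives 72t ≡ 42 (mod 53), and since 19⁻¹ ≡ 14 (mod 53), t ≡ 5. Hence k ≡ 6 + 72·5 = 366 (mod 3816).
From k ≡ 366 (mod 3816) write k = 366 + 3816t. Substituting into k ≡ 1 (mod 23) gives 3816t ≡ 3 (mod 23), and since 21⁻¹ ≡ 11 (mod 23), t ≡ 10. Hence k ≡ 366 + 3816·10 = 38526 (mod 87768).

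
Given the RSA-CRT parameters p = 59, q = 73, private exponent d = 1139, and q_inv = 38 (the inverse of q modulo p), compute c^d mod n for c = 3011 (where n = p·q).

d_p = d mod (p−1) = 1139 mod 58 = 37; d_q = d mod (q−1) = 59.
m₁ = c^(d_p) mod p: c ≡ 2 (mod 59), and 2^37 mod 59 = 39.
m₂ = c^(d_q) mod q: c ≡ 18 (mod 73), and 18^59 mod 73 = 36.
h = q_inv·(m₁ − m₂) mod p = 38·(39 − 36) mod 59 = 55.
m = m₂ + h·q = 36 + 55·73 = 4051.

4051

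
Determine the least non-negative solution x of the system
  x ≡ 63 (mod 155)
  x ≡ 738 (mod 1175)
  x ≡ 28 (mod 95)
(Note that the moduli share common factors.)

gcd(155, 1175) = 5 and 5 | (738 − 63), so the pair is consistent; merging gives x ≡ 10138 (mod 36425), where 36425 = lcm(155, 1175).
gcd(36425, 95) = 5 and 5 | (28 − 10138), so the pair is consistent; merging gives x ≡ 665788 (mod 692075), where 692075 = lcm(36425, 95).
The solution is unique modulo lcm(155, 1175, 95) = 692075.

665788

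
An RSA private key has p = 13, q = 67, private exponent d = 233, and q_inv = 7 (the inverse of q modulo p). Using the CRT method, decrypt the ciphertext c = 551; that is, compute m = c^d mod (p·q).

694

d_p = d mod (p−1) = 233 mod 12 = 5; d_q = d mod (q−1) = 35.
m₁ = c^(d_p) mod p: c ≡ 5 (mod 13), and 5^5 mod 13 = 5.
m₂ = c^(d_q) mod q: c ≡ 15 (mod 67), and 15^35 mod 67 = 24.
h = q_inv·(m₁ − m₂) mod p = 7·(5 − 24) mod 13 = 10.
m = m₂ + h·q = 24 + 10·67 = 694.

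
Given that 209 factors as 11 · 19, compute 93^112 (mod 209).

Mod 11: 93 ≡ 5; by Fermat, exponent reduces to 112 mod 10 = 2; 5^2 ≡ 3 (mod 11).
Mod 19: 93 ≡ 17; by Fermat, exponent reduces to 112 mod 18 = 4; 17^4 ≡ 16 (mod 19).
Combine by CRT: x ≡ 3 (mod 11), x ≡ 16 (mod 19) ⇒ x ≡ 168 (mod 209).

168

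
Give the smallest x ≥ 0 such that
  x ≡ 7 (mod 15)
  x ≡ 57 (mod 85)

Combine the congruences pairwise.
gcd(15, 85) = 5 and 5 | (57 − 7), so the pair is consistent; merging gives x ≡ 142 (mod 255), where 255 = lcm(15, 85).
The solution is unique modulo lcm(15, 85) = 255.

142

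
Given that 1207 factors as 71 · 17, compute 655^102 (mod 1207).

Mod 71: 655 ≡ 16; by Fermat, exponent reduces to 102 mod 70 = 32; 16^32 ≡ 29 (mod 71).
Mod 17: 655 ≡ 9; by Fermat, exponent reduces to 102 mod 16 = 6; 9^6 ≡ 4 (mod 17).
Combine by CRT: x ≡ 29 (mod 71), x ≡ 4 (mod 17) ⇒ x ≡ 242 (mod 1207).

242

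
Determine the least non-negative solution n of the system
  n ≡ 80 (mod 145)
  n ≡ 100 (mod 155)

gcd(145, 155) = 5 and 5 | (100 − 80), so the pair is consistent; merging gives n ≡ 4285 (mod 4495), where 4495 = lcm(145, 155).
The solution is unique modulo lcm(145, 155) = 4495.

4285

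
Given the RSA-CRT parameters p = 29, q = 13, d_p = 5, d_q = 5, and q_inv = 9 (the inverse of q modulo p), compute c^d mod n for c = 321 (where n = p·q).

3

m₁ = c^(d_p) mod p: c ≡ 2 (mod 29), and 2^5 mod 29 = 3.
m₂ = c^(d_q) mod q: c ≡ 9 (mod 13), and 9^5 mod 13 = 3.
h = q_inv·(m₁ − m₂) mod p = 9·(3 − 3) mod 29 = 0.
m = m₂ + h·q = 3 + 0·13 = 3.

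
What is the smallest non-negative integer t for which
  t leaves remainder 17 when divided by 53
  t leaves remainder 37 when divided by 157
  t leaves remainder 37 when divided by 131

The moduli are pairwise coprime; N = 53·157·131 = 1090051.
N/53 = 20567; 20567 ≡ 3 (mod 53); 3·18 ≡ 1, so inverse 18.
N/157 = 6943; 6943 ≡ 35 (mod 157); 35·9 ≡ 1, so inverse 9.
N/131 = 8321; 8321 ≡ 68 (mod 131); 68·79 ≡ 1, so inverse 79.
t ≡ 17·20567·18 + 37·6943·9 + 37·8321·79 = 32927804.
32927804 mod 1090051 = 226274.

226274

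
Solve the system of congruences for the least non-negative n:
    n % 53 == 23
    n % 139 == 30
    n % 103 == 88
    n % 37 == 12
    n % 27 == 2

507490976

The moduli are pairwise coprime; M = 53·139·103·37·27 = 758042199.
M/53 = 14302683; 14302683 ≡ 50 (mod 53); 50·35 ≡ 1, so inverse 35.
M/139 = 5453541; 5453541 ≡ 15 (mod 139); 15·102 ≡ 1, so inverse 102.
M/103 = 7359633; 7359633 ≡ 77 (mod 103); 77·99 ≡ 1, so inverse 99.
M/37 = 20487627; 20487627 ≡ 24 (mod 37); 24·17 ≡ 1, so inverse 17.
M/27 = 28075637; 28075637 ≡ 11 (mod 27); 11·5 ≡ 1, so inverse 5.
n ≡ 23·14302683·35 + 30·5453541·102 + 88·7359633·99 + 12·20487627·17 + 2·28075637·5 = 96778850249.
96778850249 mod 758042199 = 507490976.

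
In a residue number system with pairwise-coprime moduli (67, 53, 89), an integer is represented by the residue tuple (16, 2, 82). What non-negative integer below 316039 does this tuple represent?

17704

The moduli are pairwise coprime; N = 67·53·89 = 316039.
N/67 = 4717; 4717 ≡ 27 (mod 67); 27·5 ≡ 1, so inverse 5.
N/53 = 5963; 5963 ≡ 27 (mod 53); 27·2 ≡ 1, so inverse 2.
N/89 = 3551; 3551 ≡ 80 (mod 89); 80·79 ≡ 1, so inverse 79.
x ≡ 16·4717·5 + 2·5963·2 + 82·3551·79 = 23404590.
23404590 mod 316039 = 17704.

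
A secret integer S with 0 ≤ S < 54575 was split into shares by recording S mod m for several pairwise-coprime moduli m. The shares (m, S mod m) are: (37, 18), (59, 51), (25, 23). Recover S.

From S ≡ 18 (mod 37) write S = 18 + 37t. Substituting into S ≡ 51 (mod 59) gives 37t ≡ 33 (mod 59), and since 37⁻¹ ≡ 8 (mod 59), t ≡ 28. Hence S ≡ 18 + 37·28 = 1054 (mod 2183).
From S ≡ 1054 (mod 2183) write S = 1054 + 2183t. Substituting into S ≡ 23 (mod 25) gives 2183t ≡ 19 (mod 25), and since 8⁻¹ ≡ 22 (mod 25), t ≡ 18. Hence S ≡ 1054 + 2183·18 = 40348 (mod 54575).

40348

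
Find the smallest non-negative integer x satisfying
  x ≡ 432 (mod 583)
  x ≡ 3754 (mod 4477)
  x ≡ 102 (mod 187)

348483

gcd(583, 4477) = 11 and 11 | (3754 − 432), so the pair is consistent; merging gives x ≡ 111202 (mod 237281), where 237281 = lcm(583, 4477).
gcd(237281, 187) = 11 and 11 | (102 − 111202), so the pair is consistent; merging gives x ≡ 348483 (mod 4033777), where 4033777 = lcm(237281, 187).
The solution is unique modulo lcm(583, 4477, 187) = 4033777.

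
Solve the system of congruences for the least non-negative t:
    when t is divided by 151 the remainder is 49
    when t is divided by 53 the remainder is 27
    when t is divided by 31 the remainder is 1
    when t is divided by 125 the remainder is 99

The moduli are pairwise coprime; N = 151·53·31·125 = 31011625.
N/151 = 205375; 205375 ≡ 15 (mod 151); 15·141 ≡ 1, so inverse 141.
N/53 = 585125; 585125 ≡ 5 (mod 53); 5·32 ≡ 1, so inverse 32.
N/31 = 1000375; 1000375 ≡ 5 (mod 31); 5·25 ≡ 1, so inverse 25.
N/125 = 248093; 248093 ≡ 93 (mod 125); 93·82 ≡ 1, so inverse 82.
t ≡ 49·205375·141 + 27·585125·32 + 1·1000375·25 + 99·248093·82 = 3963512224.
3963512224 mod 31011625 = 25035849.

25035849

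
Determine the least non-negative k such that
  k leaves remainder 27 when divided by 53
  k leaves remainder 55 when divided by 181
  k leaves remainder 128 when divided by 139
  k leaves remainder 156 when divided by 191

From k ≡ 27 (mod 53) write k = 27 + 53t. Substituting into k ≡ 55 (mod 181) gives 53t ≡ 28 (mod 181), and since 53⁻¹ ≡ 41 (mod 181), t ≡ 62. Hence k ≡ 27 + 53·62 = 3313 (mod 9593).
From k ≡ 3313 (mod 9593) write k = 3313 + 9593t. Substituting into k ≡ 128 (mod 139) gives 9593t ≡ 12 (mod 139), and since 2⁻¹ ≡ 70 (mod 139), t ≡ 6. Hence k ≡ 3313 + 9593·6 = 60871 (mod 1333427).
From k ≡ 60871 (mod 1333427) write k = 60871 + 1333427t. Substituting into k ≡ 156 (mod 191) gives 1333427t ≡ 23 (mod 191), and since 56⁻¹ ≡ 58 (mod 191), t ≡ 188. Hence k ≡ 60871 + 1333427·188 = 250745147 (mod 254684557).

250745147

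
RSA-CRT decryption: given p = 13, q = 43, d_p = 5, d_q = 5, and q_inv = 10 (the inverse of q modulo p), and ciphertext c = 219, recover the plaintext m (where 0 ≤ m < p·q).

293

m₁ = c^(d_p) mod p: c ≡ 11 (mod 13), and 11^5 mod 13 = 7.
m₂ = c^(d_q) mod q: c ≡ 4 (mod 43), and 4^5 mod 43 = 35.
h = q_inv·(m₁ − m₂) mod p = 10·(7 − 35) mod 13 = 6.
m = m₂ + h·q = 35 + 6·43 = 293.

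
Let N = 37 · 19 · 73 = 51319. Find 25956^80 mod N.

21916

Mod 37: 25956 ≡ 19; by Fermat, exponent reduces to 80 mod 36 = 8; 19^8 ≡ 12 (mod 37).
Mod 19: 25956 ≡ 2; by Fermat, exponent reduces to 80 mod 18 = 8; 2^8 ≡ 9 (mod 19).
Mod 73: 25956 ≡ 41; by Fermat, exponent reduces to 80 mod 72 = 8; 41^8 ≡ 16 (mod 73).
Combine by CRT: x ≡ 12 (mod 37), x ≡ 9 (mod 19), x ≡ 16 (mod 73) ⇒ x ≡ 21916 (mod 51319).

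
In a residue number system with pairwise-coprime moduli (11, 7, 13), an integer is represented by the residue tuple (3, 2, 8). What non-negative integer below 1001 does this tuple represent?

Combine the congruences pairwise.
From x ≡ 3 (mod 11) write x = 3 + 11t. Substituting into x ≡ 2 (mod 7) gives 11t ≡ 6 (mod 7), and since 4⁻¹ ≡ 2 (mod 7), t ≡ 5. Hence x ≡ 3 + 11·5 = 58 (mod 77).
From x ≡ 58 (mod 77) write x = 58 + 77t. Substituting into x ≡ 8 (mod 13) gives 77t ≡ 2 (mod 13), and since 12⁻¹ ≡ 12 (mod 13), t ≡ 11. Hence x ≡ 58 + 77·11 = 905 (mod 1001).

905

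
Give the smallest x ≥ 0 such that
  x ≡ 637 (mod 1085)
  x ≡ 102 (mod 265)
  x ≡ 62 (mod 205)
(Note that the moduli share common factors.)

253442

gcd(1085, 265) = 5 and 5 | (102 − 637), so the pair is consistent; merging gives x ≡ 23422 (mod 57505), where 57505 = lcm(1085, 265).
gcd(57505, 205) = 5 and 5 | (62 − 23422), so the pair is consistent; merging gives x ≡ 253442 (mod 2357705), where 2357705 = lcm(57505, 205).
The solution is unique modulo lcm(1085, 265, 205) = 2357705.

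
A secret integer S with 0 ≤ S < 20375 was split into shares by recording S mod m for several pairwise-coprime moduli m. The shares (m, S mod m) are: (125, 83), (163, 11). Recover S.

Combine the congruences pairwise.
From S ≡ 83 (mod 125) write S = 83 + 125t. Substituting into S ≡ 11 (mod 163) gives 125t ≡ 91 (mod 163), and since 125⁻¹ ≡ 30 (mod 163), t ≡ 122. Hence S ≡ 83 + 125·122 = 15333 (mod 20375).

15333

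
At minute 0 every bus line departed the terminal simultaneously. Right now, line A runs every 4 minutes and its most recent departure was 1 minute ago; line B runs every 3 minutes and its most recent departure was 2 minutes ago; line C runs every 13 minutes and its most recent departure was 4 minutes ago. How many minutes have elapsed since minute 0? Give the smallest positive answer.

17

The moduli are pairwise coprime; N = 4·3·13 = 156.
N/4 = 39; 39 ≡ 3 (mod 4); 3·3 ≡ 1, so inverse 3.
N/3 = 52; 52 ≡ 1 (mod 3), inverse 1.
N/13 = 12; 12 ≡ 12 (mod 13); 12·12 ≡ 1, so inverse 12.
t ≡ 1·39·3 + 2·52·1 + 4·12·12 = 797.
797 mod 156 = 17.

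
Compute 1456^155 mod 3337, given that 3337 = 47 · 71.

Mod 47: 1456 ≡ 46; by Fermat, exponent reduces to 155 mod 46 = 17; 46^17 ≡ 46 (mod 47).
Mod 71: 1456 ≡ 36; by Fermat, exponent reduces to 155 mod 70 = 15; 36^15 ≡ 48 (mod 71).
Combine by CRT: x ≡ 46 (mod 47), x ≡ 48 (mod 71) ⇒ x ≡ 3101 (mod 3337).

3101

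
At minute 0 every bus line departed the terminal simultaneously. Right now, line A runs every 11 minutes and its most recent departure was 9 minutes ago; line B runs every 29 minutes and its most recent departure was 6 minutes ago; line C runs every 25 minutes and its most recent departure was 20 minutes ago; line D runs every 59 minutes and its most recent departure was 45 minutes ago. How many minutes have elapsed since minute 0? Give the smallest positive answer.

238995

The moduli are pairwise coprime; N = 11·29·25·59 = 470525.
N/11 = 42775; 42775 ≡ 7 (mod 11); 7·8 ≡ 1, so inverse 8.
N/29 = 16225; 16225 ≡ 14 (mod 29); 14·27 ≡ 1, so inverse 27.
N/25 = 18821; 18821 ≡ 21 (mod 25); 21·6 ≡ 1, so inverse 6.
N/59 = 7975; 7975 ≡ 10 (mod 59); 10·6 ≡ 1, so inverse 6.
t ≡ 9·42775·8 + 6·16225·27 + 20·18821·6 + 45·7975·6 = 10120020.
10120020 mod 470525 = 238995.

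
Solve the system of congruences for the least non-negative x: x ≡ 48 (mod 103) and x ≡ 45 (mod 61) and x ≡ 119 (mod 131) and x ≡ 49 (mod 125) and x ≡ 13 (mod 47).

1662885299

The moduli are pairwise coprime; N = 103·61·131·125·47 = 4835553875.
N/103 = 46947125; 46947125 ≡ 34 (mod 103); 34·100 ≡ 1, so inverse 100.
N/61 = 79271375; 79271375 ≡ 45 (mod 61); 45·19 ≡ 1, so inverse 19.
N/131 = 36912625; 36912625 ≡ 100 (mod 131); 100·38 ≡ 1, so inverse 38.
N/125 = 38684431; 38684431 ≡ 56 (mod 125); 56·96 ≡ 1, so inverse 96.
N/47 = 102884125; 102884125 ≡ 44 (mod 47); 44·31 ≡ 1, so inverse 31.
x ≡ 48·46947125·100 + 45·79271375·19 + 119·36912625·38 + 49·38684431·96 + 13·102884125·31 = 683475981674.
683475981674 mod 4835553875 = 1662885299.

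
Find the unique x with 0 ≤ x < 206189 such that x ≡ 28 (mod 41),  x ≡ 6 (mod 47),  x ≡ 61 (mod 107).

From x ≡ 28 (mod 41) write x = 28 + 41t. Substituting into x ≡ 6 (mod 47) gives 41t ≡ 25 (mod 47), and since 41⁻¹ ≡ 39 (mod 47), t ≡ 35. Hence x ≡ 28 + 41·35 = 1463 (mod 1927).
From x ≡ 1463 (mod 1927) write x = 1463 + 1927t. Substituting into x ≡ 61 (mod 107) gives 1927t ≡ 96 (mod 107), and since 1⁻¹ ≡ 1 (mod 107), t ≡ 96. Hence x ≡ 1463 + 1927·96 = 186455 (mod 206189).

186455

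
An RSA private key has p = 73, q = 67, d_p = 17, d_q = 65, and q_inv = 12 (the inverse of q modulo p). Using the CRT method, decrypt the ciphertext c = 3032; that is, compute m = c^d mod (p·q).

m₁ = c^(d_p) mod p: c ≡ 39 (mod 73), and 39^17 mod 73 = 40.
m₂ = c^(d_q) mod q: c ≡ 17 (mod 67), and 17^65 mod 67 = 4.
h = q_inv·(m₁ − m₂) mod p = 12·(40 − 4) mod 73 = 67.
m = m₂ + h·q = 4 + 67·67 = 4493.

4493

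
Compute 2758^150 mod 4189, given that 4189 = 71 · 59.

Mod 71: 2758 ≡ 60; by Fermat, exponent reduces to 150 mod 70 = 10; 60^10 ≡ 32 (mod 71).
Mod 59: 2758 ≡ 44; by Fermat, exponent reduces to 150 mod 58 = 34; 44^34 ≡ 45 (mod 59).
Combine by CRT: x ≡ 32 (mod 71), x ≡ 45 (mod 59) ⇒ x ≡ 458 (mod 4189).

458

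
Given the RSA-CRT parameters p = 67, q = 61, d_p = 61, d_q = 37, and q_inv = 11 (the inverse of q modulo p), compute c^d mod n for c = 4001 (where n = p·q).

1330

m₁ = c^(d_p) mod p: c ≡ 48 (mod 67), and 48^61 mod 67 = 57.
m₂ = c^(d_q) mod q: c ≡ 36 (mod 61), and 36^37 mod 61 = 49.
h = q_inv·(m₁ − m₂) mod p = 11·(57 − 49) mod 67 = 21.
m = m₂ + h·q = 49 + 21·61 = 1330.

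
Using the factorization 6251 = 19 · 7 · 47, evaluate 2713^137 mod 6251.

5000

Mod 19: 2713 ≡ 15; by Fermat, exponent reduces to 137 mod 18 = 11; 15^11 ≡ 3 (mod 19).
Mod 7: 2713 ≡ 4; by Fermat, exponent reduces to 137 mod 6 = 5; 4^5 ≡ 2 (mod 7).
Mod 47: 2713 ≡ 34; by Fermat, exponent reduces to 137 mod 46 = 45; 34^45 ≡ 18 (mod 47).
Combine by CRT: x ≡ 3 (mod 19), x ≡ 2 (mod 7), x ≡ 18 (mod 47) ⇒ x ≡ 5000 (mod 6251).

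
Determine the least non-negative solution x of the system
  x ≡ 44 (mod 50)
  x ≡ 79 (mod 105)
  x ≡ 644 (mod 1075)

35044

Combine the congruences pairwise.
gcd(50, 105) = 5 and 5 | (79 − 44), so the pair is consistent; merging gives x ≡ 394 (mod 1050), where 1050 = lcm(50, 105).
gcd(1050, 1075) = 25 and 25 | (644 − 394), so the pair is consistent; merging gives x ≡ 35044 (mod 45150), where 45150 = lcm(1050, 1075).
The solution is unique modulo lcm(50, 105, 1075) = 45150.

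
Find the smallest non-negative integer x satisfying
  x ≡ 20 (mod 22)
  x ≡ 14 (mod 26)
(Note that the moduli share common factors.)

196

Combine the congruences pairwise.
gcd(22, 26) = 2 and 2 | (14 − 20), so the pair is consistent; merging gives x ≡ 196 (mod 286), where 286 = lcm(22, 26).
The solution is unique modulo lcm(22, 26) = 286.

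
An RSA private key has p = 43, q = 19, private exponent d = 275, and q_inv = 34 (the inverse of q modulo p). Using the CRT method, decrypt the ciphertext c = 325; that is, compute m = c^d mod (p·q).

146

d_p = d mod (p−1) = 275 mod 42 = 23; d_q = d mod (q−1) = 5.
m₁ = c^(d_p) mod p: c ≡ 24 (mod 43), and 24^23 mod 43 = 17.
m₂ = c^(d_q) mod q: c ≡ 2 (mod 19), and 2^5 mod 19 = 13.
h = q_inv·(m₁ − m₂) mod p = 34·(17 − 13) mod 43 = 7.
m = m₂ + h·q = 13 + 7·19 = 146.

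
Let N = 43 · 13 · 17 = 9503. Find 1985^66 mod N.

560

Mod 43: 1985 ≡ 7; by Fermat, exponent reduces to 66 mod 42 = 24; 7^24 ≡ 1 (mod 43).
Mod 13: 1985 ≡ 9; by Fermat, exponent reduces to 66 mod 12 = 6; 9^6 ≡ 1 (mod 13).
Mod 17: 1985 ≡ 13; by Fermat, exponent reduces to 66 mod 16 = 2; 13^2 ≡ 16 (mod 17).
Combine by CRT: x ≡ 1 (mod 43), x ≡ 1 (mod 13), x ≡ 16 (mod 17) ⇒ x ≡ 560 (mod 9503).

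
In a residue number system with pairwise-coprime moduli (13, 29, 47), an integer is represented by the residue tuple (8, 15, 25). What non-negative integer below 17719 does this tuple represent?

Combine the congruences pairwise.
From x ≡ 8 (mod 13) write x = 8 + 13t. Substituting into x ≡ 15 (mod 29) gives 13t ≡ 7 (mod 29), and since 13⁻¹ ≡ 9 (mod 29), t ≡ 5. Hence x ≡ 8 + 13·5 = 73 (mod 377).
From x ≡ 73 (mod 377) write x = 73 + 377t. Substituting into x ≡ 25 (mod 47) gives 377t ≡ 46 (mod 47), and since 1⁻¹ ≡ 1 (mod 47), t ≡ 46. Hence x ≡ 73 + 377·46 = 17415 (mod 17719).

17415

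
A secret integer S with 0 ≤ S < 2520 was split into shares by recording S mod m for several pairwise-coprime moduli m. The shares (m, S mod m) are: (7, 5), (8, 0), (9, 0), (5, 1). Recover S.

936

From S ≡ 5 (mod 7) write S = 5 + 7t. Substituting into S ≡ 0 (mod 8) gives 7t ≡ 3 (mod 8), and since 7⁻¹ ≡ 7 (mod 8), t ≡ 5. Hence S ≡ 5 + 7·5 = 40 (mod 56).
From S ≡ 40 (mod 56) write S = 40 + 56t. Substituting into S ≡ 0 (mod 9) gives 56t ≡ 5 (mod 9), and since 2⁻¹ ≡ 5 (mod 9), t ≡ 7. Hence S ≡ 40 + 56·7 = 432 (mod 504).
From S ≡ 432 (mod 504) write S = 432 + 504t. Substituting into S ≡ 1 (mod 5) gives 504t ≡ 4 (mod 5), and since 4⁻¹ ≡ 4 (mod 5), t ≡ 1. Hence S ≡ 432 + 504·1 = 936 (mod 2520).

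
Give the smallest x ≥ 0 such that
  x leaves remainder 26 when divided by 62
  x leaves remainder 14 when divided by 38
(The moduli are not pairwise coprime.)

gcd(62, 38) = 2 and 2 | (14 − 26), so the pair is consistent; merging gives x ≡ 584 (mod 1178), where 1178 = lcm(62, 38).
The solution is unique modulo lcm(62, 38) = 1178.

584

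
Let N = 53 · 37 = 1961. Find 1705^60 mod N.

Mod 53: 1705 ≡ 9; by Fermat, exponent reduces to 60 mod 52 = 8; 9^8 ≡ 15 (mod 53).
Mod 37: 1705 ≡ 3; by Fermat, exponent reduces to 60 mod 36 = 24; 3^24 ≡ 26 (mod 37).
Combine by CRT: x ≡ 15 (mod 53), x ≡ 26 (mod 37) ⇒ x ≡ 174 (mod 1961).

174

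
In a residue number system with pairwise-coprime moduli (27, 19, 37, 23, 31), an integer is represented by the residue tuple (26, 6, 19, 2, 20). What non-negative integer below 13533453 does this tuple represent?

12783149

The moduli are pairwise coprime; N = 27·19·37·23·31 = 13533453.
N/27 = 501239; 501239 ≡ 11 (mod 27); 11·5 ≡ 1, so inverse 5.
N/19 = 712287; 712287 ≡ 15 (mod 19); 15·14 ≡ 1, so inverse 14.
N/37 = 365769; 365769 ≡ 24 (mod 37); 24·17 ≡ 1, so inverse 17.
N/23 = 588411; 588411 ≡ 2 (mod 23); 2·12 ≡ 1, so inverse 12.
N/31 = 436563; 436563 ≡ 21 (mod 31); 21·3 ≡ 1, so inverse 3.
x ≡ 26·501239·5 + 6·712287·14 + 19·365769·17 + 2·588411·12 + 20·436563·3 = 283452209.
283452209 mod 13533453 = 12783149.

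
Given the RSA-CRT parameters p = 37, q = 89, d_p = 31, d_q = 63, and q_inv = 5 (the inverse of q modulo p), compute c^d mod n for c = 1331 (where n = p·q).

591

m₁ = c^(d_p) mod p: c ≡ 36 (mod 37), and 36^31 mod 37 = 36.
m₂ = c^(d_q) mod q: c ≡ 85 (mod 89), and 85^63 mod 89 = 57.
h = q_inv·(m₁ − m₂) mod p = 5·(36 − 57) mod 37 = 6.
m = m₂ + h·q = 57 + 6·89 = 591.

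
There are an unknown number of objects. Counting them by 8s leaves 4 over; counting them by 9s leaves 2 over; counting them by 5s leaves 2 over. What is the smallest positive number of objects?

The moduli are pairwise coprime; M = 8·9·5 = 360.
M/8 = 45; 45 ≡ 5 (mod 8); 5·5 ≡ 1, so inverse 5.
M/9 = 40; 40 ≡ 4 (mod 9); 4·7 ≡ 1, so inverse 7.
M/5 = 72; 72 ≡ 2 (mod 5); 2·3 ≡ 1, so inverse 3.
N ≡ 4·45·5 + 2·40·7 + 2·72·3 = 1892.
1892 mod 360 = 92.

92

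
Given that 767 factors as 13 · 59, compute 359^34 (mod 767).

Mod 13: 359 ≡ 8; by Fermat, exponent reduces to 34 mod 12 = 10; 8^10 ≡ 12 (mod 13).
Mod 59: 359 ≡ 5; 5^34 ≡ 57 (mod 59).
Combine by CRT: x ≡ 12 (mod 13), x ≡ 57 (mod 59) ⇒ x ≡ 116 (mod 767).

116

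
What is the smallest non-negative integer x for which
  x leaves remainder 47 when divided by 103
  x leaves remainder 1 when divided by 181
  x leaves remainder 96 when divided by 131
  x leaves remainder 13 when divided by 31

From x ≡ 47 (mod 103) write x = 47 + 103t. Substituting into x ≡ 1 (mod 181) gives 103t ≡ 135 (mod 181), and since 103⁻¹ ≡ 58 (mod 181), t ≡ 47. Hence x ≡ 47 + 103·47 = 4888 (mod 18643).
From x ≡ 4888 (mod 18643) write x = 4888 + 18643t. Substituting into x ≡ 96 (mod 131) gives 18643t ≡ 55 (mod 131), and since 41⁻¹ ≡ 16 (mod 131), t ≡ 94. Hence x ≡ 4888 + 18643·94 = 1757330 (mod 2442233).
From x ≡ 1757330 (mod 2442233) write x = 1757330 + 2442233t. Substituting into x ≡ 13 (mod 31) gives 2442233t ≡ 11 (mod 31), and since 22⁻¹ ≡ 24 (mod 31), t ≡ 16. Hence x ≡ 1757330 + 2442233·16 = 40833058 (mod 75709223).

40833058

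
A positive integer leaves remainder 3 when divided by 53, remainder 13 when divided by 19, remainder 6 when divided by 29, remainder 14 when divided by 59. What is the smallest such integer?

The moduli are pairwise coprime; N = 53·19·29·59 = 1722977.
N/53 = 32509; 32509 ≡ 20 (mod 53); 20·8 ≡ 1, so inverse 8.
N/19 = 90683; 90683 ≡ 15 (mod 19); 15·14 ≡ 1, so inverse 14.
N/29 = 59413; 59413 ≡ 21 (mod 29); 21·18 ≡ 1, so inverse 18.
N/59 = 29203; 29203 ≡ 57 (mod 59); 57·29 ≡ 1, so inverse 29.
m ≡ 3·32509·8 + 13·90683·14 + 6·59413·18 + 14·29203·29 = 35557544.
35557544 mod 1722977 = 1098004.

1098004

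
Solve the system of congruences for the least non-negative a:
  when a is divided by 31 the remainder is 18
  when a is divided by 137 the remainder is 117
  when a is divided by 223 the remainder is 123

393718

The moduli are pairwise coprime; N = 31·137·223 = 947081.
N/31 = 30551; 30551 ≡ 16 (mod 31); 16·2 ≡ 1, so inverse 2.
N/137 = 6913; 6913 ≡ 63 (mod 137); 63·87 ≡ 1, so inverse 87.
N/223 = 4247; 4247 ≡ 10 (mod 223); 10·67 ≡ 1, so inverse 67.
a ≡ 18·30551·2 + 117·6913·87 + 123·4247·67 = 106466790.
106466790 mod 947081 = 393718.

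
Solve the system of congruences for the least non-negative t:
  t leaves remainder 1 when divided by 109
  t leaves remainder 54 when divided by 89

1745

Combine the congruences pairwise.
From t ≡ 1 (mod 109) write t = 1 + 109s. Substituting into t ≡ 54 (mod 89) gives 109s ≡ 53 (mod 89), and since 20⁻¹ ≡ 49 (mod 89), s ≡ 16. Hence t ≡ 1 + 109·16 = 1745 (mod 9701).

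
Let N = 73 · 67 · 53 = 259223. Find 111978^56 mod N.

257487

Mod 73: 111978 ≡ 69; 69^56 ≡ 16 (mod 73).
Mod 67: 111978 ≡ 21; 21^56 ≡ 6 (mod 67).
Mod 53: 111978 ≡ 42; by Fermat, exponent reduces to 56 mod 52 = 4; 42^4 ≡ 13 (mod 53).
Combine by CRT: x ≡ 16 (mod 73), x ≡ 6 (mod 67), x ≡ 13 (mod 53) ⇒ x ≡ 257487 (mod 259223).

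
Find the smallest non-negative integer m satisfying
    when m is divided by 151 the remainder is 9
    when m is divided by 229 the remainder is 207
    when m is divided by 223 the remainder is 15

2444095

The moduli are pairwise coprime; N = 151·229·223 = 7711117.
N/151 = 51067; 51067 ≡ 29 (mod 151); 29·125 ≡ 1, so inverse 125.
N/229 = 33673; 33673 ≡ 10 (mod 229); 10·23 ≡ 1, so inverse 23.
N/223 = 34579; 34579 ≡ 14 (mod 223); 14·16 ≡ 1, so inverse 16.
m ≡ 9·51067·125 + 207·33673·23 + 15·34579·16 = 226066488.
226066488 mod 7711117 = 2444095.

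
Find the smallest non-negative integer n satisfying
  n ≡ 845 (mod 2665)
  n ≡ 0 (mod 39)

gcd(2665, 39) = 13 and 13 | (0 − 845), so the pair is consistent; merging gives n ≡ 3510 (mod 7995), where 7995 = lcm(2665, 39).
The solution is unique modulo lcm(2665, 39) = 7995.

3510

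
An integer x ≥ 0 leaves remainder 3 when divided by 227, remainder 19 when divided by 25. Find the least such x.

1819

Combine the congruences pairwise.
From x ≡ 3 (mod 227) write x = 3 + 227t. Substituting into x ≡ 19 (mod 25) gives 227t ≡ 16 (mod 25), and since 2⁻¹ ≡ 13 (mod 25), t ≡ 8. Hence x ≡ 3 + 227·8 = 1819 (mod 5675).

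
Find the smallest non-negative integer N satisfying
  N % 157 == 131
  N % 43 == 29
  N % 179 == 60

The moduli are pairwise coprime; M = 157·43·179 = 1208429.
M/157 = 7697; 7697 ≡ 4 (mod 157); 4·118 ≡ 1, so inverse 118.
M/43 = 28103; 28103 ≡ 24 (mod 43); 24·9 ≡ 1, so inverse 9.
M/179 = 6751; 6751 ≡ 128 (mod 179); 128·7 ≡ 1, so inverse 7.
N ≡ 131·7697·118 + 29·28103·9 + 60·6751·7 = 129150529.
129150529 mod 1208429 = 1057055.

1057055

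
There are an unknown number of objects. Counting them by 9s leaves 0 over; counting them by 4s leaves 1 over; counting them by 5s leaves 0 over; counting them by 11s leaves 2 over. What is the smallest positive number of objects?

The moduli are pairwise coprime; M = 9·4·5·11 = 1980.
M/9 = 220; 220 ≡ 4 (mod 9); 4·7 ≡ 1, so inverse 7.
M/4 = 495; 495 ≡ 3 (mod 4); 3·3 ≡ 1, so inverse 3.
M/5 = 396; 396 ≡ 1 (mod 5), inverse 1.
M/11 = 180; 180 ≡ 4 (mod 11); 4·3 ≡ 1, so inverse 3.
N ≡ 0·220·7 + 1·495·3 + 0·396·1 + 2·180·3 = 2565.
2565 mod 1980 = 585.

585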